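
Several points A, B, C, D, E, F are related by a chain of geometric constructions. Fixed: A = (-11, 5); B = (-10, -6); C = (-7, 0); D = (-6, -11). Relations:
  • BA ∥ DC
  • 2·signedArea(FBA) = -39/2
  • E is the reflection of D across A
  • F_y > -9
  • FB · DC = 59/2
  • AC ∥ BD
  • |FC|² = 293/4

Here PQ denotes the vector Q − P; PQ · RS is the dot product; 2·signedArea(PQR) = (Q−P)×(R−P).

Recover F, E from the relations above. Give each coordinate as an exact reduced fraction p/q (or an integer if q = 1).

E = (-16, 21)
F = (-8, -17/2)

1. F_x = -8  [2·signedArea(FBA) = -39/2 ∩ FB · DC = 59/2]
2. F_y = -17/2  [2·signedArea(FBA) = -39/2 ∩ FB · DC = 59/2]
   → F = (-8, -17/2)
3. E_x = -16  [E is the reflection of D across A]
4. E_y = 21  [E is the reflection of D across A]
   → E = (-16, 21)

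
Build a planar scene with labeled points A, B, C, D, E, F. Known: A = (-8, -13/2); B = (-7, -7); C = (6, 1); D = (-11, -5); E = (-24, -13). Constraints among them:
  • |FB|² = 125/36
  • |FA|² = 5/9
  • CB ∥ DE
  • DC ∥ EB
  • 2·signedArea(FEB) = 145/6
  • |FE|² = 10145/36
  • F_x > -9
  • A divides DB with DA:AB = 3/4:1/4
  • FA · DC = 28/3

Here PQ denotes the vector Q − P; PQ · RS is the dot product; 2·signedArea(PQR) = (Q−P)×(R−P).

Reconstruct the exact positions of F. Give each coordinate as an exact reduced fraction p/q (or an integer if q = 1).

1. F_x = -26/3  [FA · DC = 28/3 ∩ 2·signedArea(FEB) = 145/6]
2. F_y = -37/6  [FA · DC = 28/3 ∩ 2·signedArea(FEB) = 145/6]
   → F = (-26/3, -37/6)

F = (-26/3, -37/6)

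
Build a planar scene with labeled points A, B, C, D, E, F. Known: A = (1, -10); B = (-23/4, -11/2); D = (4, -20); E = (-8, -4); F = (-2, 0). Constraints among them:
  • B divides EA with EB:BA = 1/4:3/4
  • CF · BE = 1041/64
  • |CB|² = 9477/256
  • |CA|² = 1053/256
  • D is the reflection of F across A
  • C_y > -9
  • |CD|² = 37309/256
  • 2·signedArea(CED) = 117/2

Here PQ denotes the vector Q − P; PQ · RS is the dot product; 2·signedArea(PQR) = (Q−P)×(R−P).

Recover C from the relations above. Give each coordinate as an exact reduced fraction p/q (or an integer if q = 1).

1. C_x = -11/16  [2·signedArea(CED) = 117/2 ∩ CF · BE = 1041/64]
2. C_y = -71/8  [2·signedArea(CED) = 117/2 ∩ CF · BE = 1041/64]
   → C = (-11/16, -71/8)

C = (-11/16, -71/8)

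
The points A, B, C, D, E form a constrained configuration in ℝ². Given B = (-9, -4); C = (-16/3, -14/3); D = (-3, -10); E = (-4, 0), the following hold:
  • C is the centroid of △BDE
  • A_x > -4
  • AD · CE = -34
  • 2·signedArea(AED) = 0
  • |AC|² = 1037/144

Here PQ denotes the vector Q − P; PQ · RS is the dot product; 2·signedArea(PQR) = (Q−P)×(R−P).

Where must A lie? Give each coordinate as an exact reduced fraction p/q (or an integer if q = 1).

1. A_x = -15/4  [2·signedArea(AED) = 0 ∩ AD · CE = -34]
2. A_y = -5/2  [2·signedArea(AED) = 0 ∩ AD · CE = -34]
   → A = (-15/4, -5/2)

A = (-15/4, -5/2)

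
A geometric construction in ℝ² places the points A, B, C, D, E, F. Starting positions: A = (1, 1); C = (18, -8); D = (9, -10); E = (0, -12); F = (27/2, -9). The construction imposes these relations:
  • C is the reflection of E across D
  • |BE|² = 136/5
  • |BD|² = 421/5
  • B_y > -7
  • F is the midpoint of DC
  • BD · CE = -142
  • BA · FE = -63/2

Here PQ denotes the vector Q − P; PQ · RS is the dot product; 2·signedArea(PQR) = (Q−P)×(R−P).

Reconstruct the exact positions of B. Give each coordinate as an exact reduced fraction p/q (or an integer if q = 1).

B = (2/5, -34/5)

1. B_x = 2/5  [line 18·x + 4·y + 20 = 0 ∩ |BD|² = 421/5]
2. B_y = -34/5  [line 18·x + 4·y + 20 = 0 ∩ |BD|² = 421/5]
   → B = (2/5, -34/5)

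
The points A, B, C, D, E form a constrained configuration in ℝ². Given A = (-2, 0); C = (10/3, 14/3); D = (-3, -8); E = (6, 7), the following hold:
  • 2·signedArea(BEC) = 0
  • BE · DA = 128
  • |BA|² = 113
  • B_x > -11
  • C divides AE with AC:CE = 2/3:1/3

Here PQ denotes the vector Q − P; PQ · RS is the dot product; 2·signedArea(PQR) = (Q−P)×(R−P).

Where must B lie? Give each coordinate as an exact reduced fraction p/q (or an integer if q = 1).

1. B_x = -10  [2·signedArea(BEC) = 0 ∩ BE · DA = 128]
2. B_y = -7  [2·signedArea(BEC) = 0 ∩ BE · DA = 128]
   → B = (-10, -7)

B = (-10, -7)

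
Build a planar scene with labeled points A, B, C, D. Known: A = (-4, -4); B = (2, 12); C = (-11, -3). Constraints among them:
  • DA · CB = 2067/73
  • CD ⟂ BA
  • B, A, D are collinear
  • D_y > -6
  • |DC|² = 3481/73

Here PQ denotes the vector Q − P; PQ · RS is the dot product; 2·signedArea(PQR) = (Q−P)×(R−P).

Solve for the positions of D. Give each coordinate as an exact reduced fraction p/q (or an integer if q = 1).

1. D_x = -331/73  [B, A, D are collinear ∩ CD ⟂ BA]
2. D_y = -396/73  [B, A, D are collinear ∩ CD ⟂ BA]
   → D = (-331/73, -396/73)

D = (-331/73, -396/73)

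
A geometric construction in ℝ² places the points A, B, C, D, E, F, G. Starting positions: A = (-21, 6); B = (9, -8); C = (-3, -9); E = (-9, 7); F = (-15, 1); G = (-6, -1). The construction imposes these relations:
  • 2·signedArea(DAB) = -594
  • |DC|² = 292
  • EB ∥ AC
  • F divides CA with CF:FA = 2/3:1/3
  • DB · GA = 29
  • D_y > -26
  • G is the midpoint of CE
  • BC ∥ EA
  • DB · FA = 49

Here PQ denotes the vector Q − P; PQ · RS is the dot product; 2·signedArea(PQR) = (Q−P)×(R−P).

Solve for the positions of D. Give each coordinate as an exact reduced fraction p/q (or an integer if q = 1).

1. D_x = 3  [2·signedArea(DAB) = -594 ∩ DB · FA = 49]
2. D_y = -25  [2·signedArea(DAB) = -594 ∩ DB · FA = 49]
   → D = (3, -25)

D = (3, -25)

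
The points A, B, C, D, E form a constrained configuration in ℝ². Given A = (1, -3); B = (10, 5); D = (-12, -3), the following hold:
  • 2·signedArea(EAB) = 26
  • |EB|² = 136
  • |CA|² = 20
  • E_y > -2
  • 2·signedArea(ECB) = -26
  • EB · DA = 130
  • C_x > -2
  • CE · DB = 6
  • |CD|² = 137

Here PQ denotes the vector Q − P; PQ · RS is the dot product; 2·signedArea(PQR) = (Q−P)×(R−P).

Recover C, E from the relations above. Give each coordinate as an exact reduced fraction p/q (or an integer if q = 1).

1. E_x = 0  [2·signedArea(EAB) = 26 ∩ EB · DA = 130]
2. E_y = -1  [2·signedArea(EAB) = 26 ∩ EB · DA = 130]
   → E = (0, -1)
3. C_x = -1  [CE · DB = 6 ∩ 2·signedArea(ECB) = -26]
4. C_y = 1  [CE · DB = 6 ∩ 2·signedArea(ECB) = -26]
   → C = (-1, 1)

C = (-1, 1)
E = (0, -1)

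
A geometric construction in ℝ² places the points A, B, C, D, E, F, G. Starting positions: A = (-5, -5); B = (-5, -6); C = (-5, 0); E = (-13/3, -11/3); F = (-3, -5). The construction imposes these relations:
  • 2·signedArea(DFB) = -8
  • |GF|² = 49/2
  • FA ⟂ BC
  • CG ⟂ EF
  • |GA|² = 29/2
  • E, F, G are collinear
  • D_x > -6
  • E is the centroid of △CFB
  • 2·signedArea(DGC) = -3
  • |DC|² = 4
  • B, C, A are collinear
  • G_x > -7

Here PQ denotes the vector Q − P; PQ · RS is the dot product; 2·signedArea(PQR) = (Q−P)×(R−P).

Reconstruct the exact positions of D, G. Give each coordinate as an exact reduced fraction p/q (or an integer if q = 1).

D = (-5, -2)
G = (-13/2, -3/2)

1. G_x = -13/2  [E, F, G are collinear ∩ CG ⟂ EF]
2. G_y = -3/2  [E, F, G are collinear ∩ CG ⟂ EF]
   → G = (-13/2, -3/2)
3. D_x = -5  [2·signedArea(DGC) = -3 ∩ 2·signedArea(DFB) = -8]
4. D_y = -2  [2·signedArea(DGC) = -3 ∩ 2·signedArea(DFB) = -8]
   → D = (-5, -2)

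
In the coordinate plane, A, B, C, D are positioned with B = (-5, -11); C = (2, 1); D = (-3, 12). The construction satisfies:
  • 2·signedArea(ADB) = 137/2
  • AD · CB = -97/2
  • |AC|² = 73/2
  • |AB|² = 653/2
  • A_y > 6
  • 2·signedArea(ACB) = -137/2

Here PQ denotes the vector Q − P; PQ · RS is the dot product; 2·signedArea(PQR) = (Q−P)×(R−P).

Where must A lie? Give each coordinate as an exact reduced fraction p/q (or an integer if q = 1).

1. A_x = -1/2  [2·signedArea(ADB) = 137/2 ∩ AD · CB = -97/2]
2. A_y = 13/2  [2·signedArea(ADB) = 137/2 ∩ AD · CB = -97/2]
   → A = (-1/2, 13/2)

A = (-1/2, 13/2)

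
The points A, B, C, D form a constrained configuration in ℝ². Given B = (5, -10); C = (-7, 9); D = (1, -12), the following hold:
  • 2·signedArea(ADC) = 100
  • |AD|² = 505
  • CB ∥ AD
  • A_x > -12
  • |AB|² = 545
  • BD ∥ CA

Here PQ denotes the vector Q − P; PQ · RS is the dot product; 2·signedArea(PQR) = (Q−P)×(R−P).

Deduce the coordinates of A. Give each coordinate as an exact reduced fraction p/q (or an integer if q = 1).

1. A_x = -11  [CB ∥ AD ∩ BD ∥ CA]
2. A_y = 7  [CB ∥ AD ∩ BD ∥ CA]
   → A = (-11, 7)

A = (-11, 7)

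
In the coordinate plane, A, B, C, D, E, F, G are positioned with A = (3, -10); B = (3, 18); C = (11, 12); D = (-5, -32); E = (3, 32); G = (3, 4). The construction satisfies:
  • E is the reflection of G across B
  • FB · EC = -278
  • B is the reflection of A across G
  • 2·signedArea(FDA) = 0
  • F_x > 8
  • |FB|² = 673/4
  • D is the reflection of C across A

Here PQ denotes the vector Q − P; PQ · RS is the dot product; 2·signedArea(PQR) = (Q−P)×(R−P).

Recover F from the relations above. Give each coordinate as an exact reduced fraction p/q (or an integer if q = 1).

1. F_x = 9  [2·signedArea(FDA) = 0 ∩ FB · EC = -278]
2. F_y = 13/2  [2·signedArea(FDA) = 0 ∩ FB · EC = -278]
   → F = (9, 13/2)

F = (9, 13/2)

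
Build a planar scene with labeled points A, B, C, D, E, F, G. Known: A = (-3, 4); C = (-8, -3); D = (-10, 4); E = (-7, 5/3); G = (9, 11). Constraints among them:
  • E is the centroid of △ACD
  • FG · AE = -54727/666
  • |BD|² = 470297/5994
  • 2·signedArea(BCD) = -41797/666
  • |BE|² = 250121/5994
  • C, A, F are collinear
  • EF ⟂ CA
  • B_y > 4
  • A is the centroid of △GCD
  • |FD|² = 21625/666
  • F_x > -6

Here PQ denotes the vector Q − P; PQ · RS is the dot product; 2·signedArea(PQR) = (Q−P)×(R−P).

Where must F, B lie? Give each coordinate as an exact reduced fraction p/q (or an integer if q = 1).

1. F_x = -1211/222  [C, A, F are collinear ∩ EF ⟂ CA]
2. F_y = 125/222  [C, A, F are collinear ∩ EF ⟂ CA]
   → F = (-1211/222, 125/222)
3. B_x = -767/666  [line -7·x + -2·y + 505/666 = 0 ∩ |BE|² = 250121/5994]
4. B_y = 979/222  [line -7·x + -2·y + 505/666 = 0 ∩ |BE|² = 250121/5994]
   → B = (-767/666, 979/222)

B = (-767/666, 979/222)
F = (-1211/222, 125/222)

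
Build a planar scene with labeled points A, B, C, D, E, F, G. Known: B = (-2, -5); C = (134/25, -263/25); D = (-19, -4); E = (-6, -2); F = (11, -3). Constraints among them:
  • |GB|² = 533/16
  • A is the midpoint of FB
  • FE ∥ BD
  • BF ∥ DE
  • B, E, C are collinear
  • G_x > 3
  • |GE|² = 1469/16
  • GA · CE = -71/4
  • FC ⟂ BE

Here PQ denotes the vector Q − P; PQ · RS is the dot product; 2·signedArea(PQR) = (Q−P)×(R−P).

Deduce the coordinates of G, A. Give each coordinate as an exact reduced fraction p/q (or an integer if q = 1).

1. A_x = 9/2  [A is the midpoint of FB]
2. A_y = -4  [A is the midpoint of FB]
   → A = (9/2, -4)
3. G_x = 7/2  [line 284/25·x + -213/25·y + -1349/20 = 0 ∩ |GB|² = 533/16]
4. G_y = -13/4  [line 284/25·x + -213/25·y + -1349/20 = 0 ∩ |GB|² = 533/16]
   → G = (7/2, -13/4)

A = (9/2, -4)
G = (7/2, -13/4)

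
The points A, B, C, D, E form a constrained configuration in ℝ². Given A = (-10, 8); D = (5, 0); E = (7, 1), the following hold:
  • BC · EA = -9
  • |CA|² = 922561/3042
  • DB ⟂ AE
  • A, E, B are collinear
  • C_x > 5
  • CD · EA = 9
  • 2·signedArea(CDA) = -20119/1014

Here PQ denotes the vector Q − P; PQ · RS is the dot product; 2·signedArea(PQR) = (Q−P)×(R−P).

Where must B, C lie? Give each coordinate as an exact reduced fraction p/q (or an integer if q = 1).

B = (1907/338, 527/338)
C = (5963/1014, 865/1014)

1. B_x = 1907/338  [A, E, B are collinear ∩ DB ⟂ AE]
2. B_y = 527/338  [A, E, B are collinear ∩ DB ⟂ AE]
   → B = (1907/338, 527/338)
3. C_x = 5963/1014  [2·signedArea(CDA) = -20119/1014 ∩ CD · EA = 9]
4. C_y = 865/1014  [2·signedArea(CDA) = -20119/1014 ∩ CD · EA = 9]
   → C = (5963/1014, 865/1014)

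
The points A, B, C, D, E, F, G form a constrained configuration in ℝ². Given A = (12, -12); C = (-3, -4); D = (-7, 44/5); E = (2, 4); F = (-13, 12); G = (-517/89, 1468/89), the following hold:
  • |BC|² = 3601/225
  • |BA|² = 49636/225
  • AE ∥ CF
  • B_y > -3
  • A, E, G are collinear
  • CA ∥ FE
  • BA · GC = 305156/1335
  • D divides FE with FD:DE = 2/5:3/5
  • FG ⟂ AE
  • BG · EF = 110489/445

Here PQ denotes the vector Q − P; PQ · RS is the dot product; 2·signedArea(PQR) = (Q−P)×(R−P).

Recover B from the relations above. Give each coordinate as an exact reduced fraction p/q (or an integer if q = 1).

B = (2/3, -12/5)

1. B_x = 2/3  [BG · EF = 110489/445 ∩ BA · GC = 305156/1335]
2. B_y = -12/5  [BG · EF = 110489/445 ∩ BA · GC = 305156/1335]
   → B = (2/3, -12/5)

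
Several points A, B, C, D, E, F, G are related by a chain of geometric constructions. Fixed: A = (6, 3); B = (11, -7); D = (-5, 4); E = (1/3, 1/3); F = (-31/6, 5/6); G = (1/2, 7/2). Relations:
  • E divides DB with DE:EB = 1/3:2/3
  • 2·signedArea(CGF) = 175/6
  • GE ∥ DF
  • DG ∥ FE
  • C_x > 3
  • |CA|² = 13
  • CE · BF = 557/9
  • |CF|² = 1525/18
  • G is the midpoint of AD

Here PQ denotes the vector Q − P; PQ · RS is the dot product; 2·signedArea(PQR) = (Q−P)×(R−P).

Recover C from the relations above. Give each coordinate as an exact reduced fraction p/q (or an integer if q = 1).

1. C_x = 4  [2·signedArea(CGF) = 175/6 ∩ CE · BF = 557/9]
2. C_y = 0  [2·signedArea(CGF) = 175/6 ∩ CE · BF = 557/9]
   → C = (4, 0)

C = (4, 0)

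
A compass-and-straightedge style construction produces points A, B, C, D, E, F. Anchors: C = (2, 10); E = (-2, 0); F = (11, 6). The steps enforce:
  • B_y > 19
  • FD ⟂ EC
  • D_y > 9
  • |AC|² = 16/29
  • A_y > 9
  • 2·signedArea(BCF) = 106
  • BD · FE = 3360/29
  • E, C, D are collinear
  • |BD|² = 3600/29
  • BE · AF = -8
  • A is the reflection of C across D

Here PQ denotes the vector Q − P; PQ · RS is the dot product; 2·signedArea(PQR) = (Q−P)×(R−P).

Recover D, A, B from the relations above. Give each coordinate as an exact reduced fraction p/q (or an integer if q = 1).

1. D_x = 54/29  [E, C, D are collinear ∩ FD ⟂ EC]
2. D_y = 280/29  [E, C, D are collinear ∩ FD ⟂ EC]
   → D = (54/29, 280/29)
3. A_x = 50/29  [A is the reflection of C across D]
4. A_y = 270/29  [A is the reflection of C across D]
   → A = (50/29, 270/29)
5. B_x = 6  [BD · FE = 3360/29 ∩ BE · AF = -8]
6. B_y = 20  [BD · FE = 3360/29 ∩ BE · AF = -8]
   → B = (6, 20)

A = (50/29, 270/29)
B = (6, 20)
D = (54/29, 280/29)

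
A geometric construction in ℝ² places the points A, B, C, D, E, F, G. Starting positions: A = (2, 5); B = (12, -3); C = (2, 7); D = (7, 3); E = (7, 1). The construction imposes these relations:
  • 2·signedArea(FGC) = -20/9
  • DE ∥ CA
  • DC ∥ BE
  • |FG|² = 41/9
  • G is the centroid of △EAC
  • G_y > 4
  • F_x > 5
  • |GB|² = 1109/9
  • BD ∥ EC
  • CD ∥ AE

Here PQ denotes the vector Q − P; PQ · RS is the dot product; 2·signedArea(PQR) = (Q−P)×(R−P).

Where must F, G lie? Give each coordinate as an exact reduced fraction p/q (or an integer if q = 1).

F = (16/3, 3)
G = (11/3, 13/3)

1. G_x = 11/3  [G is the centroid of △EAC]
2. G_y = 13/3  [G is the centroid of △EAC]
   → G = (11/3, 13/3)
3. F_x = 16/3  [line -8/3·x + -5/3·y + 173/9 = 0 ∩ |FG|² = 41/9]
4. F_y = 3  [line -8/3·x + -5/3·y + 173/9 = 0 ∩ |FG|² = 41/9]
   → F = (16/3, 3)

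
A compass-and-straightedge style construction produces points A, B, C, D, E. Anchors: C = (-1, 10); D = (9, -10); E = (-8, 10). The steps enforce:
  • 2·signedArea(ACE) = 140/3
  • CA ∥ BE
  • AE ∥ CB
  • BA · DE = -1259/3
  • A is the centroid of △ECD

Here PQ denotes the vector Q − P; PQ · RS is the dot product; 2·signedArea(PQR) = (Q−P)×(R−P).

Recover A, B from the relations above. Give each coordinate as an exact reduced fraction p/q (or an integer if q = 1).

1. A_x = 0  [A is the centroid of △ECD]
2. A_y = 10/3  [A is the centroid of △ECD]
   → A = (0, 10/3)
3. B_x = -9  [CA ∥ BE ∩ AE ∥ CB]
4. B_y = 50/3  [CA ∥ BE ∩ AE ∥ CB]
   → B = (-9, 50/3)

A = (0, 10/3)
B = (-9, 50/3)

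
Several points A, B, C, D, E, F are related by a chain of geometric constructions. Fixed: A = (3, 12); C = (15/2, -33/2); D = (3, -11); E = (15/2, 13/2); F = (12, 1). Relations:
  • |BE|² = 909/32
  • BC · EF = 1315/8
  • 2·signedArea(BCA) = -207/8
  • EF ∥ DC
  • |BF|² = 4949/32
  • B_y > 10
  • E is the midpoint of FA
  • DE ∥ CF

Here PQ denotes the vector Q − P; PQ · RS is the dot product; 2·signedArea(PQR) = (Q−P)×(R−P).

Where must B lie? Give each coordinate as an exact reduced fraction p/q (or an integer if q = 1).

B = (33/8, 85/8)

1. B_x = 33/8  [2·signedArea(BCA) = -207/8 ∩ BC · EF = 1315/8]
2. B_y = 85/8  [2·signedArea(BCA) = -207/8 ∩ BC · EF = 1315/8]
   → B = (33/8, 85/8)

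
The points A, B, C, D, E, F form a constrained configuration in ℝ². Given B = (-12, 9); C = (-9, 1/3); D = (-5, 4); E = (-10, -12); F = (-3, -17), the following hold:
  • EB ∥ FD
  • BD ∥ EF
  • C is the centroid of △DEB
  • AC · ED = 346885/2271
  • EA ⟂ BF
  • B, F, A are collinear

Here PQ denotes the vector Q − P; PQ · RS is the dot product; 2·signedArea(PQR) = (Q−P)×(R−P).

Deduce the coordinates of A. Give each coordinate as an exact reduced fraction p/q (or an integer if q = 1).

1. A_x = -4008/757  [B, F, A are collinear ∩ EA ⟂ BF]
2. A_y = -7851/757  [B, F, A are collinear ∩ EA ⟂ BF]
   → A = (-4008/757, -7851/757)

A = (-4008/757, -7851/757)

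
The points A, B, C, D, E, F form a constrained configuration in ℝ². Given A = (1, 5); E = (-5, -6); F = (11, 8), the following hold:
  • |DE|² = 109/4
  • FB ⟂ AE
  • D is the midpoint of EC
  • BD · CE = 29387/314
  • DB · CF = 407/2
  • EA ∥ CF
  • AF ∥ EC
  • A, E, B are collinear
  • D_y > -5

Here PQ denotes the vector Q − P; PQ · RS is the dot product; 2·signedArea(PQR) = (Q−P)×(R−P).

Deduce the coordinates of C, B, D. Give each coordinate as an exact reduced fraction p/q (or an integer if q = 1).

1. C_x = 5  [EA ∥ CF ∩ AF ∥ EC]
2. C_y = -3  [EA ∥ CF ∩ AF ∥ EC]
   → C = (5, -3)
3. B_x = 715/157  [A, E, B are collinear ∩ FB ⟂ AE]
4. B_y = 1808/157  [A, E, B are collinear ∩ FB ⟂ AE]
   → B = (715/157, 1808/157)
5. D_x = 0  [D is the midpoint of EC]
6. D_y = -9/2  [D is the midpoint of EC]
   → D = (0, -9/2)

B = (715/157, 1808/157)
C = (5, -3)
D = (0, -9/2)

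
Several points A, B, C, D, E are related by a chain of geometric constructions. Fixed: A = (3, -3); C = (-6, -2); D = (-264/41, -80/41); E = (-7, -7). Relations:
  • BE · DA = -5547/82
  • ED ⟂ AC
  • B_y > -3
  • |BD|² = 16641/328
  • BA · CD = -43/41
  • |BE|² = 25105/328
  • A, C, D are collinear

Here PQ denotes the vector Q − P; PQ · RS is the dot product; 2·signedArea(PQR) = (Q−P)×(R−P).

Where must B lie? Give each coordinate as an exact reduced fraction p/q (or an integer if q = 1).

B = (105/164, -449/164)

1. B_x = 105/164  [line 18/41·x + -2/41·y + -17/41 = 0 ∩ |BE|² = 25105/328]
2. B_y = -449/164  [line 18/41·x + -2/41·y + -17/41 = 0 ∩ |BE|² = 25105/328]
   → B = (105/164, -449/164)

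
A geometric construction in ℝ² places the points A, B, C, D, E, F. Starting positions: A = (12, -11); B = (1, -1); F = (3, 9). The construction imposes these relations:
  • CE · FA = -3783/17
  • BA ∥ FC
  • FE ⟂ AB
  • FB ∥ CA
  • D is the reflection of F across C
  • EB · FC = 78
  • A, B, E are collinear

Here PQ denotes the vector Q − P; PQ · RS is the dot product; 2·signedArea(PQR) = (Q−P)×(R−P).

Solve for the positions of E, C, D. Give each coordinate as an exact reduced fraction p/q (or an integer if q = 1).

1. E_x = -49/17  [A, B, E are collinear ∩ FE ⟂ AB]
2. E_y = 43/17  [A, B, E are collinear ∩ FE ⟂ AB]
   → E = (-49/17, 43/17)
3. C_x = 14  [FB ∥ CA ∩ BA ∥ FC]
4. C_y = -1  [FB ∥ CA ∩ BA ∥ FC]
   → C = (14, -1)
5. D_x = 25  [D is the reflection of F across C]
6. D_y = -11  [D is the reflection of F across C]
   → D = (25, -11)

C = (14, -1)
D = (25, -11)
E = (-49/17, 43/17)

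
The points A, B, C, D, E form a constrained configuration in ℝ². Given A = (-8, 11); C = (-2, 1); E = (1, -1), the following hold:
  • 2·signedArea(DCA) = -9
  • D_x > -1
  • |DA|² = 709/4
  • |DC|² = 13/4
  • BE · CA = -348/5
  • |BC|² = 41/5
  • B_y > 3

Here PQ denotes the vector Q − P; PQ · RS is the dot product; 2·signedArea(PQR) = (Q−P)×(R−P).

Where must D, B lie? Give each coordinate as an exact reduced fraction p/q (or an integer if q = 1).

B = (-13/5, 19/5)
D = (-1/2, 0)

1. D_x = -1/2  [line -10·x + -6·y + -5 = 0 ∩ |DA|² = 709/4]
2. D_y = 0  [line -10·x + -6·y + -5 = 0 ∩ |DA|² = 709/4]
   → D = (-1/2, 0)
3. B_x = -13/5  [line 6·x + -10·y + 268/5 = 0 ∩ |BC|² = 41/5]
4. B_y = 19/5  [line 6·x + -10·y + 268/5 = 0 ∩ |BC|² = 41/5]
   → B = (-13/5, 19/5)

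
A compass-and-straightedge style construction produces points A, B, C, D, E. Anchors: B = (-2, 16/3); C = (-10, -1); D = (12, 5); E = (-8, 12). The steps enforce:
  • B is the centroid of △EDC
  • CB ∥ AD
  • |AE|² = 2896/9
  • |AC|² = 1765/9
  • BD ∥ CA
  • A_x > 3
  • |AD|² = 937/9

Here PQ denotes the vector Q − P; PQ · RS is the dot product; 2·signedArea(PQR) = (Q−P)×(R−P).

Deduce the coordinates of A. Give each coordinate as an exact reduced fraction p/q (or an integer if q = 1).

A = (4, -4/3)

1. A_x = 4  [CB ∥ AD ∩ BD ∥ CA]
2. A_y = -4/3  [CB ∥ AD ∩ BD ∥ CA]
   → A = (4, -4/3)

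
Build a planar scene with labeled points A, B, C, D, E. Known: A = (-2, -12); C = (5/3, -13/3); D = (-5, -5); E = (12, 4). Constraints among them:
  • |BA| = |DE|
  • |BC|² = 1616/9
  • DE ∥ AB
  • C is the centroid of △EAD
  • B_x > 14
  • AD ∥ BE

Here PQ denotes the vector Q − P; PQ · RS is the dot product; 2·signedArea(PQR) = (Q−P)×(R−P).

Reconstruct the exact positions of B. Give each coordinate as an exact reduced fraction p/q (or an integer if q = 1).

B = (15, -3)

1. B_x = 15  [AD ∥ BE ∩ DE ∥ AB]
2. B_y = -3  [AD ∥ BE ∩ DE ∥ AB]
   → B = (15, -3)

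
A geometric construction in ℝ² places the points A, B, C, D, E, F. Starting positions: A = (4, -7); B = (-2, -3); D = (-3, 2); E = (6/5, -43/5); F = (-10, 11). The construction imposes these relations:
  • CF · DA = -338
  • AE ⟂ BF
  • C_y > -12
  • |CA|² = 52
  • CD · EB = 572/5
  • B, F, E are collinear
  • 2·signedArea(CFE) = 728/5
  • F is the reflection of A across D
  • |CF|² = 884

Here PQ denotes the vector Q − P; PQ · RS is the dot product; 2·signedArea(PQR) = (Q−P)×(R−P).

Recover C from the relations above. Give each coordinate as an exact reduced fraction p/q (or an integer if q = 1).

1. C_x = 10  [CD · EB = 572/5 ∩ CF · DA = -338]
2. C_y = -11  [CD · EB = 572/5 ∩ CF · DA = -338]
   → C = (10, -11)

C = (10, -11)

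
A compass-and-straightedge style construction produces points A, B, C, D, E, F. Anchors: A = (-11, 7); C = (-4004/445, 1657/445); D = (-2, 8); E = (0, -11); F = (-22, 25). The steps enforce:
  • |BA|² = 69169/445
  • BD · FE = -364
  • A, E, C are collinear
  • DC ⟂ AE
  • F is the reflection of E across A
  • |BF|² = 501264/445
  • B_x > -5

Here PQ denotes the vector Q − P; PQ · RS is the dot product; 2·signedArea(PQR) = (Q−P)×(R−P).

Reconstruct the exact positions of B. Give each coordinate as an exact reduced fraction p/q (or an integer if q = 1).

1. B_x = -2002/445  [line -22·x + 36·y + 32 = 0 ∩ |BA|² = 69169/445]
2. B_y = -1619/445  [line -22·x + 36·y + 32 = 0 ∩ |BA|² = 69169/445]
   → B = (-2002/445, -1619/445)

B = (-2002/445, -1619/445)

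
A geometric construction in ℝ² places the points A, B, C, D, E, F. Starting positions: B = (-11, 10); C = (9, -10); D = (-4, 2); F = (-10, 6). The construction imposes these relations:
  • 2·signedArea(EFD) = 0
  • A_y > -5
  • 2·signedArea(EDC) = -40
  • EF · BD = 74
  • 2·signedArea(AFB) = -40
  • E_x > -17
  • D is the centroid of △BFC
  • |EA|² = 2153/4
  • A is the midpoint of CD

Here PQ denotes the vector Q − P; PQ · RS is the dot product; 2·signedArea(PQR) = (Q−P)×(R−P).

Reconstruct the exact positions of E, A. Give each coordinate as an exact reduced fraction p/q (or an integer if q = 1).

1. E_x = -16  [2·signedArea(EFD) = 0 ∩ EF · BD = 74]
2. E_y = 10  [2·signedArea(EFD) = 0 ∩ EF · BD = 74]
   → E = (-16, 10)
3. A_x = 5/2  [A is the midpoint of CD]
4. A_y = -4  [A is the midpoint of CD]
   → A = (5/2, -4)

A = (5/2, -4)
E = (-16, 10)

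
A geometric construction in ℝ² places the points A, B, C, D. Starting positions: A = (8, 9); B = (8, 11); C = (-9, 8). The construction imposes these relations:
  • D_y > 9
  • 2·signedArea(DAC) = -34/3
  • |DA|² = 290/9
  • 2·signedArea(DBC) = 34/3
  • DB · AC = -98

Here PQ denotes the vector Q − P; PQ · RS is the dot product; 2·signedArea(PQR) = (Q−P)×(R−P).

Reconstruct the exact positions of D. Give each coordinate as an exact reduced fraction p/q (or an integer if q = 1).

D = (7/3, 28/3)

1. D_x = 7/3  [2·signedArea(DBC) = 34/3 ∩ 2·signedArea(DAC) = -34/3]
2. D_y = 28/3  [2·signedArea(DBC) = 34/3 ∩ 2·signedArea(DAC) = -34/3]
   → D = (7/3, 28/3)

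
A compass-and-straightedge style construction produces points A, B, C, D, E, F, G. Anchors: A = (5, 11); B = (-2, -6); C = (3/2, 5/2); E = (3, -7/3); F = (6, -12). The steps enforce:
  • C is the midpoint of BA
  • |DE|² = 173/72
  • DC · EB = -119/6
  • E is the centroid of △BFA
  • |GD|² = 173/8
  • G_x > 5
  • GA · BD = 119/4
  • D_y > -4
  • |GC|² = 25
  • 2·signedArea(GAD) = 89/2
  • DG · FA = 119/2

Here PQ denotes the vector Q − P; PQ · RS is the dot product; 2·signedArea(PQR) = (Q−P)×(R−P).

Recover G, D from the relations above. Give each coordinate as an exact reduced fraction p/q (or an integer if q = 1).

D = (7/4, -13/4)
G = (11/2, -1/2)

1. D_x = 7/4  [line 5·x + 11/3·y + 19/6 = 0 ∩ |DE|² = 173/72]
2. D_y = -13/4  [line 5·x + 11/3·y + 19/6 = 0 ∩ |DE|² = 173/72]
   → D = (7/4, -13/4)
3. G_x = 11/2  [2·signedArea(GAD) = 89/2 ∩ GA · BD = 119/4]
4. G_y = -1/2  [2·signedArea(GAD) = 89/2 ∩ GA · BD = 119/4]
   → G = (11/2, -1/2)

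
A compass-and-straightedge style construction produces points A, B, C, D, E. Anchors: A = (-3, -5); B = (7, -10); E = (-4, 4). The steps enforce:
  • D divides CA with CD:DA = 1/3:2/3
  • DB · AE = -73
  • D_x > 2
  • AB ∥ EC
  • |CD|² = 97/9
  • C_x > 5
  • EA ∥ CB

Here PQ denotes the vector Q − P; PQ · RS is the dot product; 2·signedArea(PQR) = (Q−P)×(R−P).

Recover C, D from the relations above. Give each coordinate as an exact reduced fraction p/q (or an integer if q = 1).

1. C_x = 6  [EA ∥ CB ∩ AB ∥ EC]
2. C_y = -1  [EA ∥ CB ∩ AB ∥ EC]
   → C = (6, -1)
3. D_x = 3  [D divides CA with CD:DA = 1/3:2/3]
4. D_y = -7/3  [D divides CA with CD:DA = 1/3:2/3]
   → D = (3, -7/3)

C = (6, -1)
D = (3, -7/3)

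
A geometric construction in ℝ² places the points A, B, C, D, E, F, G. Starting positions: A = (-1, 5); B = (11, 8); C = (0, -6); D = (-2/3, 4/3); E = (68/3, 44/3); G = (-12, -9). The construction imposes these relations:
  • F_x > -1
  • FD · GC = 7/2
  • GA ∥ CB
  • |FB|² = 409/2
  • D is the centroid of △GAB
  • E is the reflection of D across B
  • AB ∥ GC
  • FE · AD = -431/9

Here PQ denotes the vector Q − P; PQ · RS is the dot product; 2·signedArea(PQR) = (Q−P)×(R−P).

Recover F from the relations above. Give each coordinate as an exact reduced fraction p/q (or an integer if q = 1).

F = (-1/2, -1/2)

1. F_x = -1/2  [FE · AD = -431/9 ∩ FD · GC = 7/2]
2. F_y = -1/2  [FE · AD = -431/9 ∩ FD · GC = 7/2]
   → F = (-1/2, -1/2)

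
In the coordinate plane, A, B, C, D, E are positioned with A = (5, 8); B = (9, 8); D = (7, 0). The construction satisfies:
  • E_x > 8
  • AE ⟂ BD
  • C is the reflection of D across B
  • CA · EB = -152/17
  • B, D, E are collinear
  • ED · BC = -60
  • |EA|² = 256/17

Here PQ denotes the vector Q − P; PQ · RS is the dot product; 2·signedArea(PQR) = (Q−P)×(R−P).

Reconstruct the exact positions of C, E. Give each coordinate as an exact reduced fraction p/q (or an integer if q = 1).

C = (11, 16)
E = (149/17, 120/17)

1. C_x = 11  [C is the reflection of D across B]
2. C_y = 16  [C is the reflection of D across B]
   → C = (11, 16)
3. E_x = 149/17  [B, D, E are collinear ∩ AE ⟂ BD]
4. E_y = 120/17  [B, D, E are collinear ∩ AE ⟂ BD]
   → E = (149/17, 120/17)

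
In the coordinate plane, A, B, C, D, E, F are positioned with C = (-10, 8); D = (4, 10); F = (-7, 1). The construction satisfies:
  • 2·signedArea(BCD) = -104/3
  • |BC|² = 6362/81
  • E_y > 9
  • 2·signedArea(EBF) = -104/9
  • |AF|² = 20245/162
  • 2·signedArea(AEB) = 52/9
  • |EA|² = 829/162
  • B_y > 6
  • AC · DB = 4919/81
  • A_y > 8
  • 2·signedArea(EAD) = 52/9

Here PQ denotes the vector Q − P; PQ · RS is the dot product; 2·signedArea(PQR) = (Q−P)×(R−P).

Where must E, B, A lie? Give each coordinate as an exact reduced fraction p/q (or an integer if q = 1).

1. B_x = -11/9  [line -2·x + 14·y + -292/3 = 0 ∩ |BC|² = 6362/81]
2. B_y = 61/9  [line -2·x + 14·y + -292/3 = 0 ∩ |BC|² = 6362/81]
   → B = (-11/9, 61/9)
3. A_x = 25/18  [line 47/9·x + 29/9·y + -2777/81 = 0 ∩ |AF|² = 20245/162]
4. A_y = 151/18  [line 47/9·x + 29/9·y + -2777/81 = 0 ∩ |AF|² = 20245/162]
   → A = (25/18, 151/18)
5. E_x = -2/3  [2·signedArea(EBF) = -104/9 ∩ 2·signedArea(AEB) = 52/9]
6. E_y = 28/3  [2·signedArea(EBF) = -104/9 ∩ 2·signedArea(AEB) = 52/9]
   → E = (-2/3, 28/3)

A = (25/18, 151/18)
B = (-11/9, 61/9)
E = (-2/3, 28/3)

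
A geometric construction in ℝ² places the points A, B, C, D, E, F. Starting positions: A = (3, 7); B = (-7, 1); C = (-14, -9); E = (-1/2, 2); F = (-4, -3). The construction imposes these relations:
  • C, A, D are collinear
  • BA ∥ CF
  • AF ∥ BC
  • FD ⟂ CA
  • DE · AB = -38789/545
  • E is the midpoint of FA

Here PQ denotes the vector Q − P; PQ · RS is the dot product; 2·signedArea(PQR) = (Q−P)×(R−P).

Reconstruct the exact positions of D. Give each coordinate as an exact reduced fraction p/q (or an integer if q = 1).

1. D_x = -3108/545  [C, A, D are collinear ∩ FD ⟂ CA]
2. D_y = -649/545  [C, A, D are collinear ∩ FD ⟂ CA]
   → D = (-3108/545, -649/545)

D = (-3108/545, -649/545)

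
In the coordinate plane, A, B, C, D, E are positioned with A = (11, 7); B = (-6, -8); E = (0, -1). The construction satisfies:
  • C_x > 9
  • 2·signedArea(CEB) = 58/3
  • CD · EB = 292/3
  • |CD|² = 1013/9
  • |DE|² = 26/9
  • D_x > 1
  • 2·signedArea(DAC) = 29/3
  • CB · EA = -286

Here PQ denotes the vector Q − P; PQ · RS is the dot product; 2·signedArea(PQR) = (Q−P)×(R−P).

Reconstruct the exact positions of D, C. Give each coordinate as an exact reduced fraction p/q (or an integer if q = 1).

C = (28/3, 20/3)
D = (5/3, -2/3)

1. C_x = 28/3  [2·signedArea(CEB) = 58/3 ∩ CB · EA = -286]
2. C_y = 20/3  [2·signedArea(CEB) = 58/3 ∩ CB · EA = -286]
   → C = (28/3, 20/3)
3. D_x = 5/3  [2·signedArea(DAC) = 29/3 ∩ CD · EB = 292/3]
4. D_y = -2/3  [2·signedArea(DAC) = 29/3 ∩ CD · EB = 292/3]
   → D = (5/3, -2/3)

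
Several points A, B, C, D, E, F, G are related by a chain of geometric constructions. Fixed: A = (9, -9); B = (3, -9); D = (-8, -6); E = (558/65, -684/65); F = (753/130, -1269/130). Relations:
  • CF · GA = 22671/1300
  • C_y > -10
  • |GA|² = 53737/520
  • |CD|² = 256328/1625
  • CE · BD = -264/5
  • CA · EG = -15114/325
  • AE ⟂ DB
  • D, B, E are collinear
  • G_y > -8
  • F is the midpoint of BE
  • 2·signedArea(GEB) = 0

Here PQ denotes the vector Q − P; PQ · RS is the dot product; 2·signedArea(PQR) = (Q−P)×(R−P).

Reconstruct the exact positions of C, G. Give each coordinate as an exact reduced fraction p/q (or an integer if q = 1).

C = (1338/325, -3024/325)
G = (-287/260, -2049/260)

1. C_x = 1338/325  [line 11·x + -3·y + -366/5 = 0 ∩ |CD|² = 256328/1625]
2. C_y = -3024/325  [line 11·x + -3·y + -366/5 = 0 ∩ |CD|² = 256328/1625]
   → C = (1338/325, -3024/325)
3. G_x = -287/260  [CA · EG = -15114/325 ∩ 2·signedArea(GEB) = 0]
4. G_y = -2049/260  [CA · EG = -15114/325 ∩ 2·signedArea(GEB) = 0]
   → G = (-287/260, -2049/260)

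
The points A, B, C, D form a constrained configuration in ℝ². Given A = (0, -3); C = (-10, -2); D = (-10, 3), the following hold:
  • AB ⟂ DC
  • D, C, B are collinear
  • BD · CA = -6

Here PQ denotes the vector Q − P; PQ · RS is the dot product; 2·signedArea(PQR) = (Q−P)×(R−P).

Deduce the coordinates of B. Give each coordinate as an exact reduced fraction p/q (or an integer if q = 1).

1. B_x = -10  [D, C, B are collinear ∩ AB ⟂ DC]
2. B_y = -3  [D, C, B are collinear ∩ AB ⟂ DC]
   → B = (-10, -3)

B = (-10, -3)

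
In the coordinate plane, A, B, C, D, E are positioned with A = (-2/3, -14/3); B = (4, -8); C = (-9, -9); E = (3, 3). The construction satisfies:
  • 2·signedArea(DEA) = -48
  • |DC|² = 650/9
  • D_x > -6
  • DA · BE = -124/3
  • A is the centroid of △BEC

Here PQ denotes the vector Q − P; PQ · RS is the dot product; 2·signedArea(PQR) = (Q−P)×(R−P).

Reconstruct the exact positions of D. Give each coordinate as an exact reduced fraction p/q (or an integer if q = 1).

1. D_x = -16/3  [2·signedArea(DEA) = -48 ∩ DA · BE = -124/3]
2. D_y = -4/3  [2·signedArea(DEA) = -48 ∩ DA · BE = -124/3]
   → D = (-16/3, -4/3)

D = (-16/3, -4/3)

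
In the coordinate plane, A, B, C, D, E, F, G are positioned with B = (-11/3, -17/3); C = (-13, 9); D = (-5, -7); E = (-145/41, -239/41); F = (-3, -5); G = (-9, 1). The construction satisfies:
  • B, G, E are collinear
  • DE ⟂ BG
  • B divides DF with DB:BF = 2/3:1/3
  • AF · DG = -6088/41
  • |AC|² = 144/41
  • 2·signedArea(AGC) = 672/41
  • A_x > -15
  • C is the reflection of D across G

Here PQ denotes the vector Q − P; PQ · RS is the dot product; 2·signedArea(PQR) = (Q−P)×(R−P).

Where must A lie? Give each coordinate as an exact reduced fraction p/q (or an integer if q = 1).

A = (-593/41, 321/41)

1. A_x = -593/41  [2·signedArea(AGC) = 672/41 ∩ AF · DG = -6088/41]
2. A_y = 321/41  [2·signedArea(AGC) = 672/41 ∩ AF · DG = -6088/41]
   → A = (-593/41, 321/41)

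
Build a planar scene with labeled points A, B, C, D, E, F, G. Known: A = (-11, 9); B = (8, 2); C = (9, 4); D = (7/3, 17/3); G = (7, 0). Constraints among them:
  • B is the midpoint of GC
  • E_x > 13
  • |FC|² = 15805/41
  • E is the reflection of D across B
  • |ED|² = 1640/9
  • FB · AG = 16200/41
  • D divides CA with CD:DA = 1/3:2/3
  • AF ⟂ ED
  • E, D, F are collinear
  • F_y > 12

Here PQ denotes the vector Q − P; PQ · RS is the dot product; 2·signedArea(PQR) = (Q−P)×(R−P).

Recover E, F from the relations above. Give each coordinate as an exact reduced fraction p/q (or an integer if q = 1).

E = (41/3, -5/3)
F = (-352/41, 522/41)

1. E_x = 41/3  [E is the reflection of D across B]
2. E_y = -5/3  [E is the reflection of D across B]
   → E = (41/3, -5/3)
3. F_x = -352/41  [E, D, F are collinear ∩ AF ⟂ ED]
4. F_y = 522/41  [E, D, F are collinear ∩ AF ⟂ ED]
   → F = (-352/41, 522/41)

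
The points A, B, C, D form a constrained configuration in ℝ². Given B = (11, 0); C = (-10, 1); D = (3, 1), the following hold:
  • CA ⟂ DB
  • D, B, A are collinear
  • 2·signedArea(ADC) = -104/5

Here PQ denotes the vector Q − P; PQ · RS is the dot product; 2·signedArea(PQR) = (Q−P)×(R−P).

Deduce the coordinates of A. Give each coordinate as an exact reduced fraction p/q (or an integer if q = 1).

1. A_x = -49/5  [D, B, A are collinear ∩ CA ⟂ DB]
2. A_y = 13/5  [D, B, A are collinear ∩ CA ⟂ DB]
   → A = (-49/5, 13/5)

A = (-49/5, 13/5)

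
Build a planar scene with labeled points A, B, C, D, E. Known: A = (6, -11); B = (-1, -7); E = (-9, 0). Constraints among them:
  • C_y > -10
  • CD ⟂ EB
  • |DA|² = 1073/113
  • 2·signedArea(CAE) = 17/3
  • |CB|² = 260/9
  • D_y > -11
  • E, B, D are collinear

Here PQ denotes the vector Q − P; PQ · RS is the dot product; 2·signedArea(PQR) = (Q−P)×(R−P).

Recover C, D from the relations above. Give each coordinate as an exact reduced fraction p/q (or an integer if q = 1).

C = (11/3, -29/3)
D = (335/113, -1183/113)

1. D_x = 335/113  [line 7·x + 8·y + 63 = 0 ∩ |DA|² = 1073/113]
2. D_y = -1183/113  [line 7·x + 8·y + 63 = 0 ∩ |DA|² = 1073/113]
   → D = (335/113, -1183/113)
3. C_x = 11/3  [2·signedArea(CAE) = 17/3 ∩ CD ⟂ EB]
4. C_y = -29/3  [2·signedArea(CAE) = 17/3 ∩ CD ⟂ EB]
   → C = (11/3, -29/3)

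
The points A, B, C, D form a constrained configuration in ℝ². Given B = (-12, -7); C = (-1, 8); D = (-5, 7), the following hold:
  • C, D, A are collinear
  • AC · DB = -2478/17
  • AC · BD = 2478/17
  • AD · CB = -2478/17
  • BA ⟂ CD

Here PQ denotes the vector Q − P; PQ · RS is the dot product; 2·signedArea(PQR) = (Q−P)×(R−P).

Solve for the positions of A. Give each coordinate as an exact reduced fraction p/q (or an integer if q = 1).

A = (-253/17, 77/17)

1. A_x = -253/17  [C, D, A are collinear ∩ BA ⟂ CD]
2. A_y = 77/17  [C, D, A are collinear ∩ BA ⟂ CD]
   → A = (-253/17, 77/17)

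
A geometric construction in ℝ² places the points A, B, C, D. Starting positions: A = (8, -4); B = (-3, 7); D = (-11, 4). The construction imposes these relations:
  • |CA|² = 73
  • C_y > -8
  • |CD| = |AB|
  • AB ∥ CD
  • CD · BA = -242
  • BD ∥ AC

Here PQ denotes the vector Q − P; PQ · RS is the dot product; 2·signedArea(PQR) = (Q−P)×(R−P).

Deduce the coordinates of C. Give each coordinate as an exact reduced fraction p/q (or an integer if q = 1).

1. C_x = 0  [AB ∥ CD ∩ BD ∥ AC]
2. C_y = -7  [AB ∥ CD ∩ BD ∥ AC]
   → C = (0, -7)

C = (0, -7)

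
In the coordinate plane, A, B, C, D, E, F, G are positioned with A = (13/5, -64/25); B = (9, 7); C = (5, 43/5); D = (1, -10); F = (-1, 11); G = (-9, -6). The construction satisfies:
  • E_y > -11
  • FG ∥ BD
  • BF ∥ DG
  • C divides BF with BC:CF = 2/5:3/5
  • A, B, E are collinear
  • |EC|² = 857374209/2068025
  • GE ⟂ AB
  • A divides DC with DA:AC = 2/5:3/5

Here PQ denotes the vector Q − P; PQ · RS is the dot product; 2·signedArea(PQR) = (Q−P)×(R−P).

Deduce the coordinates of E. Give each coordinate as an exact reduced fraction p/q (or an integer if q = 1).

E = (-213431/82721, -851846/82721)

1. E_x = -213431/82721  [A, B, E are collinear ∩ GE ⟂ AB]
2. E_y = -851846/82721  [A, B, E are collinear ∩ GE ⟂ AB]
   → E = (-213431/82721, -851846/82721)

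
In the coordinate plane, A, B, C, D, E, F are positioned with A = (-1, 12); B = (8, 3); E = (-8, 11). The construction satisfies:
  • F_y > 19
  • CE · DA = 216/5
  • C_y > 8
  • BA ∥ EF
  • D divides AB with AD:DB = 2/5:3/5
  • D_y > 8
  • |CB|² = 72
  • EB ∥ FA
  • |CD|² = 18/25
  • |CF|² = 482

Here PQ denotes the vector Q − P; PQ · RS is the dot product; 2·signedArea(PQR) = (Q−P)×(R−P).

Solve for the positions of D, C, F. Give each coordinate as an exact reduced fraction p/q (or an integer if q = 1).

C = (2, 9)
D = (13/5, 42/5)
F = (-17, 20)

1. D_x = 13/5  [D divides AB with AD:DB = 2/5:3/5]
2. D_y = 42/5  [D divides AB with AD:DB = 2/5:3/5]
   → D = (13/5, 42/5)
3. C_x = 2  [line 18/5·x + -18/5·y + 126/5 = 0 ∩ |CB|² = 72]
4. C_y = 9  [line 18/5·x + -18/5·y + 126/5 = 0 ∩ |CB|² = 72]
   → C = (2, 9)
5. F_x = -17  [EB ∥ FA ∩ BA ∥ EF]
6. F_y = 20  [EB ∥ FA ∩ BA ∥ EF]
   → F = (-17, 20)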